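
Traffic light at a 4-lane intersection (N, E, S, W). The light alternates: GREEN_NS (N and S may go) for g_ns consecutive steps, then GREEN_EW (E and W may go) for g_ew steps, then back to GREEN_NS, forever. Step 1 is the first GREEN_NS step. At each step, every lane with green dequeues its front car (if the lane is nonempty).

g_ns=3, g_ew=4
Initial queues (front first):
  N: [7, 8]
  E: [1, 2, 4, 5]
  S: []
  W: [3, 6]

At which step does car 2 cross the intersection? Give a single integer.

Step 1 [NS]: N:car7-GO,E:wait,S:empty,W:wait | queues: N=1 E=4 S=0 W=2
Step 2 [NS]: N:car8-GO,E:wait,S:empty,W:wait | queues: N=0 E=4 S=0 W=2
Step 3 [NS]: N:empty,E:wait,S:empty,W:wait | queues: N=0 E=4 S=0 W=2
Step 4 [EW]: N:wait,E:car1-GO,S:wait,W:car3-GO | queues: N=0 E=3 S=0 W=1
Step 5 [EW]: N:wait,E:car2-GO,S:wait,W:car6-GO | queues: N=0 E=2 S=0 W=0
Step 6 [EW]: N:wait,E:car4-GO,S:wait,W:empty | queues: N=0 E=1 S=0 W=0
Step 7 [EW]: N:wait,E:car5-GO,S:wait,W:empty | queues: N=0 E=0 S=0 W=0
Car 2 crosses at step 5

5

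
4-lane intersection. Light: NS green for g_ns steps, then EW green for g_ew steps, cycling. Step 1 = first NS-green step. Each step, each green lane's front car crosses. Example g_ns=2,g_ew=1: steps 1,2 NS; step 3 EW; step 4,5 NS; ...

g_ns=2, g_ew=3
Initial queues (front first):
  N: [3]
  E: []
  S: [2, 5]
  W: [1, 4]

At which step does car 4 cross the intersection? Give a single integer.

Step 1 [NS]: N:car3-GO,E:wait,S:car2-GO,W:wait | queues: N=0 E=0 S=1 W=2
Step 2 [NS]: N:empty,E:wait,S:car5-GO,W:wait | queues: N=0 E=0 S=0 W=2
Step 3 [EW]: N:wait,E:empty,S:wait,W:car1-GO | queues: N=0 E=0 S=0 W=1
Step 4 [EW]: N:wait,E:empty,S:wait,W:car4-GO | queues: N=0 E=0 S=0 W=0
Car 4 crosses at step 4

4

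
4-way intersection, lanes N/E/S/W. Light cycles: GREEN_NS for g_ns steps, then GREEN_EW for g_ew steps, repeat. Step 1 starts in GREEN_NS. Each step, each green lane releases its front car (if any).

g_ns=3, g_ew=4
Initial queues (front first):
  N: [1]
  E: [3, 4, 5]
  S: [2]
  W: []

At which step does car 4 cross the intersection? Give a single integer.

Step 1 [NS]: N:car1-GO,E:wait,S:car2-GO,W:wait | queues: N=0 E=3 S=0 W=0
Step 2 [NS]: N:empty,E:wait,S:empty,W:wait | queues: N=0 E=3 S=0 W=0
Step 3 [NS]: N:empty,E:wait,S:empty,W:wait | queues: N=0 E=3 S=0 W=0
Step 4 [EW]: N:wait,E:car3-GO,S:wait,W:empty | queues: N=0 E=2 S=0 W=0
Step 5 [EW]: N:wait,E:car4-GO,S:wait,W:empty | queues: N=0 E=1 S=0 W=0
Step 6 [EW]: N:wait,E:car5-GO,S:wait,W:empty | queues: N=0 E=0 S=0 W=0
Car 4 crosses at step 5

5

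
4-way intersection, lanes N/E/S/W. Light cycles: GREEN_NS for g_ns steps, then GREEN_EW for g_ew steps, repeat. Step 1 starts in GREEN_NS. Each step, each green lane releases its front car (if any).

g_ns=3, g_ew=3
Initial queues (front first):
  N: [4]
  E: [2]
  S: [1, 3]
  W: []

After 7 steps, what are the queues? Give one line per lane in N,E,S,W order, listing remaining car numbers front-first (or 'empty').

Step 1 [NS]: N:car4-GO,E:wait,S:car1-GO,W:wait | queues: N=0 E=1 S=1 W=0
Step 2 [NS]: N:empty,E:wait,S:car3-GO,W:wait | queues: N=0 E=1 S=0 W=0
Step 3 [NS]: N:empty,E:wait,S:empty,W:wait | queues: N=0 E=1 S=0 W=0
Step 4 [EW]: N:wait,E:car2-GO,S:wait,W:empty | queues: N=0 E=0 S=0 W=0

N: empty
E: empty
S: empty
W: empty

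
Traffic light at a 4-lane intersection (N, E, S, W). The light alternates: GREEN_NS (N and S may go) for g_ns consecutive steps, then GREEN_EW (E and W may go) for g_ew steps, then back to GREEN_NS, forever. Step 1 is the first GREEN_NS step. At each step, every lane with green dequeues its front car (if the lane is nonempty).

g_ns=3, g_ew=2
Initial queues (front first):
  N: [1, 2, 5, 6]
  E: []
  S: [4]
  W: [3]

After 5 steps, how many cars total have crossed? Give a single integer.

Step 1 [NS]: N:car1-GO,E:wait,S:car4-GO,W:wait | queues: N=3 E=0 S=0 W=1
Step 2 [NS]: N:car2-GO,E:wait,S:empty,W:wait | queues: N=2 E=0 S=0 W=1
Step 3 [NS]: N:car5-GO,E:wait,S:empty,W:wait | queues: N=1 E=0 S=0 W=1
Step 4 [EW]: N:wait,E:empty,S:wait,W:car3-GO | queues: N=1 E=0 S=0 W=0
Step 5 [EW]: N:wait,E:empty,S:wait,W:empty | queues: N=1 E=0 S=0 W=0
Cars crossed by step 5: 5

Answer: 5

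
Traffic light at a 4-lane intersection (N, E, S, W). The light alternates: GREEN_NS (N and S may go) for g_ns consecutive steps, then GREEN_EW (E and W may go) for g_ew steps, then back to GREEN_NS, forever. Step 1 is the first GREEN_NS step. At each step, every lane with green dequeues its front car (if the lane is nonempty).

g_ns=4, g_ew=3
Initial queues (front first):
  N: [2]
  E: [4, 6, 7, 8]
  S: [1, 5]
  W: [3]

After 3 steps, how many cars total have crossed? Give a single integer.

Step 1 [NS]: N:car2-GO,E:wait,S:car1-GO,W:wait | queues: N=0 E=4 S=1 W=1
Step 2 [NS]: N:empty,E:wait,S:car5-GO,W:wait | queues: N=0 E=4 S=0 W=1
Step 3 [NS]: N:empty,E:wait,S:empty,W:wait | queues: N=0 E=4 S=0 W=1
Cars crossed by step 3: 3

Answer: 3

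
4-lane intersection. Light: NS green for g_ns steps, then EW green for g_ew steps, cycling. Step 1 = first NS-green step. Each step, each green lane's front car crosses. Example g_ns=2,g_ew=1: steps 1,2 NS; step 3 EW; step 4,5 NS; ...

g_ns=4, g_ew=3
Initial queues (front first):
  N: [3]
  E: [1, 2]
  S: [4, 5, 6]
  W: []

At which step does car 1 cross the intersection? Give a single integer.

Step 1 [NS]: N:car3-GO,E:wait,S:car4-GO,W:wait | queues: N=0 E=2 S=2 W=0
Step 2 [NS]: N:empty,E:wait,S:car5-GO,W:wait | queues: N=0 E=2 S=1 W=0
Step 3 [NS]: N:empty,E:wait,S:car6-GO,W:wait | queues: N=0 E=2 S=0 W=0
Step 4 [NS]: N:empty,E:wait,S:empty,W:wait | queues: N=0 E=2 S=0 W=0
Step 5 [EW]: N:wait,E:car1-GO,S:wait,W:empty | queues: N=0 E=1 S=0 W=0
Step 6 [EW]: N:wait,E:car2-GO,S:wait,W:empty | queues: N=0 E=0 S=0 W=0
Car 1 crosses at step 5

5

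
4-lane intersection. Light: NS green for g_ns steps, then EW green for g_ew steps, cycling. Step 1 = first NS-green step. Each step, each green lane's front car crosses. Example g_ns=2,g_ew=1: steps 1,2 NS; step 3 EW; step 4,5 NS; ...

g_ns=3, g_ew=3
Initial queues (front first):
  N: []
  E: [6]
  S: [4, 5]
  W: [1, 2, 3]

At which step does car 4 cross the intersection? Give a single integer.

Step 1 [NS]: N:empty,E:wait,S:car4-GO,W:wait | queues: N=0 E=1 S=1 W=3
Step 2 [NS]: N:empty,E:wait,S:car5-GO,W:wait | queues: N=0 E=1 S=0 W=3
Step 3 [NS]: N:empty,E:wait,S:empty,W:wait | queues: N=0 E=1 S=0 W=3
Step 4 [EW]: N:wait,E:car6-GO,S:wait,W:car1-GO | queues: N=0 E=0 S=0 W=2
Step 5 [EW]: N:wait,E:empty,S:wait,W:car2-GO | queues: N=0 E=0 S=0 W=1
Step 6 [EW]: N:wait,E:empty,S:wait,W:car3-GO | queues: N=0 E=0 S=0 W=0
Car 4 crosses at step 1

1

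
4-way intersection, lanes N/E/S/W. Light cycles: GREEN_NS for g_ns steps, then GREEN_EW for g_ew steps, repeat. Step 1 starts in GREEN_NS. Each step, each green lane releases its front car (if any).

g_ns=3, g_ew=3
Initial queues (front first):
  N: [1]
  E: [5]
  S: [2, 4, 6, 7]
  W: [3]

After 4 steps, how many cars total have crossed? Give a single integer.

Step 1 [NS]: N:car1-GO,E:wait,S:car2-GO,W:wait | queues: N=0 E=1 S=3 W=1
Step 2 [NS]: N:empty,E:wait,S:car4-GO,W:wait | queues: N=0 E=1 S=2 W=1
Step 3 [NS]: N:empty,E:wait,S:car6-GO,W:wait | queues: N=0 E=1 S=1 W=1
Step 4 [EW]: N:wait,E:car5-GO,S:wait,W:car3-GO | queues: N=0 E=0 S=1 W=0
Cars crossed by step 4: 6

Answer: 6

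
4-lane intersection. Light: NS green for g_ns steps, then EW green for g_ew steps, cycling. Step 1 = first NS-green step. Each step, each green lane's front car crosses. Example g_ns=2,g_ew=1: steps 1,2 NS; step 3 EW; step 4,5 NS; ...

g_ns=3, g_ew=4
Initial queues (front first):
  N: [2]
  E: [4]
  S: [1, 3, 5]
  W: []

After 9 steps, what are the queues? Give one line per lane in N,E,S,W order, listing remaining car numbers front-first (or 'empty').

Step 1 [NS]: N:car2-GO,E:wait,S:car1-GO,W:wait | queues: N=0 E=1 S=2 W=0
Step 2 [NS]: N:empty,E:wait,S:car3-GO,W:wait | queues: N=0 E=1 S=1 W=0
Step 3 [NS]: N:empty,E:wait,S:car5-GO,W:wait | queues: N=0 E=1 S=0 W=0
Step 4 [EW]: N:wait,E:car4-GO,S:wait,W:empty | queues: N=0 E=0 S=0 W=0

N: empty
E: empty
S: empty
W: empty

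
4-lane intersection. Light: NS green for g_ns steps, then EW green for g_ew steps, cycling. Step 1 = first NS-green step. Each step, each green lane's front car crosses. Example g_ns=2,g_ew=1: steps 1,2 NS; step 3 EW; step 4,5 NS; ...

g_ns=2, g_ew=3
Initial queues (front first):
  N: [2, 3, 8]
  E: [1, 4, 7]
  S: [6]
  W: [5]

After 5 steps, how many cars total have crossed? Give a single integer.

Step 1 [NS]: N:car2-GO,E:wait,S:car6-GO,W:wait | queues: N=2 E=3 S=0 W=1
Step 2 [NS]: N:car3-GO,E:wait,S:empty,W:wait | queues: N=1 E=3 S=0 W=1
Step 3 [EW]: N:wait,E:car1-GO,S:wait,W:car5-GO | queues: N=1 E=2 S=0 W=0
Step 4 [EW]: N:wait,E:car4-GO,S:wait,W:empty | queues: N=1 E=1 S=0 W=0
Step 5 [EW]: N:wait,E:car7-GO,S:wait,W:empty | queues: N=1 E=0 S=0 W=0
Cars crossed by step 5: 7

Answer: 7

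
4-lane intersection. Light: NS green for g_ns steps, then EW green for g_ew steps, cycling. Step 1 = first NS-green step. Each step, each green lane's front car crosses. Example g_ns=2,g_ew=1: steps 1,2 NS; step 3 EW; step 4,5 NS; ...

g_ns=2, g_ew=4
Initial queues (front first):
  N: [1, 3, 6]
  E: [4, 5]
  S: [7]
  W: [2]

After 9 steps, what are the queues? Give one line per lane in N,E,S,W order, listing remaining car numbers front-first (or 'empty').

Step 1 [NS]: N:car1-GO,E:wait,S:car7-GO,W:wait | queues: N=2 E=2 S=0 W=1
Step 2 [NS]: N:car3-GO,E:wait,S:empty,W:wait | queues: N=1 E=2 S=0 W=1
Step 3 [EW]: N:wait,E:car4-GO,S:wait,W:car2-GO | queues: N=1 E=1 S=0 W=0
Step 4 [EW]: N:wait,E:car5-GO,S:wait,W:empty | queues: N=1 E=0 S=0 W=0
Step 5 [EW]: N:wait,E:empty,S:wait,W:empty | queues: N=1 E=0 S=0 W=0
Step 6 [EW]: N:wait,E:empty,S:wait,W:empty | queues: N=1 E=0 S=0 W=0
Step 7 [NS]: N:car6-GO,E:wait,S:empty,W:wait | queues: N=0 E=0 S=0 W=0

N: empty
E: empty
S: empty
W: empty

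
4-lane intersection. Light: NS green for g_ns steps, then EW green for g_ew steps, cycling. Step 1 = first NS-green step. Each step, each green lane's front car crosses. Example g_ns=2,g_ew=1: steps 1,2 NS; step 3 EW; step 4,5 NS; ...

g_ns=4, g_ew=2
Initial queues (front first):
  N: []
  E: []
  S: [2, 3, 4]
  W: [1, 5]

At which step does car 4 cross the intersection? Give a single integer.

Step 1 [NS]: N:empty,E:wait,S:car2-GO,W:wait | queues: N=0 E=0 S=2 W=2
Step 2 [NS]: N:empty,E:wait,S:car3-GO,W:wait | queues: N=0 E=0 S=1 W=2
Step 3 [NS]: N:empty,E:wait,S:car4-GO,W:wait | queues: N=0 E=0 S=0 W=2
Step 4 [NS]: N:empty,E:wait,S:empty,W:wait | queues: N=0 E=0 S=0 W=2
Step 5 [EW]: N:wait,E:empty,S:wait,W:car1-GO | queues: N=0 E=0 S=0 W=1
Step 6 [EW]: N:wait,E:empty,S:wait,W:car5-GO | queues: N=0 E=0 S=0 W=0
Car 4 crosses at step 3

3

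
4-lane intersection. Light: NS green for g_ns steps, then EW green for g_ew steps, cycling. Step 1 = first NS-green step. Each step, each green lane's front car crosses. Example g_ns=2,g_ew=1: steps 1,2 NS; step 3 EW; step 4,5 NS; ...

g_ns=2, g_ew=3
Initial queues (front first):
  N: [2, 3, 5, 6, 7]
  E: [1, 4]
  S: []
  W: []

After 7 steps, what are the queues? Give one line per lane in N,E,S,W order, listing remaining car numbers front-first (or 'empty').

Step 1 [NS]: N:car2-GO,E:wait,S:empty,W:wait | queues: N=4 E=2 S=0 W=0
Step 2 [NS]: N:car3-GO,E:wait,S:empty,W:wait | queues: N=3 E=2 S=0 W=0
Step 3 [EW]: N:wait,E:car1-GO,S:wait,W:empty | queues: N=3 E=1 S=0 W=0
Step 4 [EW]: N:wait,E:car4-GO,S:wait,W:empty | queues: N=3 E=0 S=0 W=0
Step 5 [EW]: N:wait,E:empty,S:wait,W:empty | queues: N=3 E=0 S=0 W=0
Step 6 [NS]: N:car5-GO,E:wait,S:empty,W:wait | queues: N=2 E=0 S=0 W=0
Step 7 [NS]: N:car6-GO,E:wait,S:empty,W:wait | queues: N=1 E=0 S=0 W=0

N: 7
E: empty
S: empty
W: empty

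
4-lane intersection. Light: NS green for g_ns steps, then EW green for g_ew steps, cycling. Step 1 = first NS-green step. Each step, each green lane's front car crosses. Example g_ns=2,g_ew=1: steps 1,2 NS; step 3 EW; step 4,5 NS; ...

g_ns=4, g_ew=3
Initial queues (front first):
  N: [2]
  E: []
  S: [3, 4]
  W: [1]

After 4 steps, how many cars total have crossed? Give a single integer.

Step 1 [NS]: N:car2-GO,E:wait,S:car3-GO,W:wait | queues: N=0 E=0 S=1 W=1
Step 2 [NS]: N:empty,E:wait,S:car4-GO,W:wait | queues: N=0 E=0 S=0 W=1
Step 3 [NS]: N:empty,E:wait,S:empty,W:wait | queues: N=0 E=0 S=0 W=1
Step 4 [NS]: N:empty,E:wait,S:empty,W:wait | queues: N=0 E=0 S=0 W=1
Cars crossed by step 4: 3

Answer: 3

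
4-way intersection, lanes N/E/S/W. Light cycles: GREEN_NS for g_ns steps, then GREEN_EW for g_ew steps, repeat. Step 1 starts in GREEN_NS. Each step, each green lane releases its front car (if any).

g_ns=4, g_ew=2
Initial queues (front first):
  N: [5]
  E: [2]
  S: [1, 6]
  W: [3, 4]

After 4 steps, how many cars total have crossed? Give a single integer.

Answer: 3

Derivation:
Step 1 [NS]: N:car5-GO,E:wait,S:car1-GO,W:wait | queues: N=0 E=1 S=1 W=2
Step 2 [NS]: N:empty,E:wait,S:car6-GO,W:wait | queues: N=0 E=1 S=0 W=2
Step 3 [NS]: N:empty,E:wait,S:empty,W:wait | queues: N=0 E=1 S=0 W=2
Step 4 [NS]: N:empty,E:wait,S:empty,W:wait | queues: N=0 E=1 S=0 W=2
Cars crossed by step 4: 3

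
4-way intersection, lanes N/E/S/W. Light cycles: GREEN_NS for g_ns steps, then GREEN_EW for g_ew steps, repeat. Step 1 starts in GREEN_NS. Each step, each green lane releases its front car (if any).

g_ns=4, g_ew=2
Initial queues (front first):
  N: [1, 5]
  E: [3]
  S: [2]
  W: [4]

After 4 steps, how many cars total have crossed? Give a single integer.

Answer: 3

Derivation:
Step 1 [NS]: N:car1-GO,E:wait,S:car2-GO,W:wait | queues: N=1 E=1 S=0 W=1
Step 2 [NS]: N:car5-GO,E:wait,S:empty,W:wait | queues: N=0 E=1 S=0 W=1
Step 3 [NS]: N:empty,E:wait,S:empty,W:wait | queues: N=0 E=1 S=0 W=1
Step 4 [NS]: N:empty,E:wait,S:empty,W:wait | queues: N=0 E=1 S=0 W=1
Cars crossed by step 4: 3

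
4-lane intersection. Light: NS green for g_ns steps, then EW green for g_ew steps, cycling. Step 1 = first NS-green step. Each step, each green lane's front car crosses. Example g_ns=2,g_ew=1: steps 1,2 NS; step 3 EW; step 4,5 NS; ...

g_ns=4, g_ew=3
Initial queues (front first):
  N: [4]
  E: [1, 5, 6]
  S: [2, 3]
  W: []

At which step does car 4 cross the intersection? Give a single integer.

Step 1 [NS]: N:car4-GO,E:wait,S:car2-GO,W:wait | queues: N=0 E=3 S=1 W=0
Step 2 [NS]: N:empty,E:wait,S:car3-GO,W:wait | queues: N=0 E=3 S=0 W=0
Step 3 [NS]: N:empty,E:wait,S:empty,W:wait | queues: N=0 E=3 S=0 W=0
Step 4 [NS]: N:empty,E:wait,S:empty,W:wait | queues: N=0 E=3 S=0 W=0
Step 5 [EW]: N:wait,E:car1-GO,S:wait,W:empty | queues: N=0 E=2 S=0 W=0
Step 6 [EW]: N:wait,E:car5-GO,S:wait,W:empty | queues: N=0 E=1 S=0 W=0
Step 7 [EW]: N:wait,E:car6-GO,S:wait,W:empty | queues: N=0 E=0 S=0 W=0
Car 4 crosses at step 1

1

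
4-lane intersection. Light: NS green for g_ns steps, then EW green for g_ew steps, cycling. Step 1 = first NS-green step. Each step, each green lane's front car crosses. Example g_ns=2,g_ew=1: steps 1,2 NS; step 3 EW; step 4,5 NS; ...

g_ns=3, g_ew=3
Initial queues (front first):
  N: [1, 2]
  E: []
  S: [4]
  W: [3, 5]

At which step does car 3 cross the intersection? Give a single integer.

Step 1 [NS]: N:car1-GO,E:wait,S:car4-GO,W:wait | queues: N=1 E=0 S=0 W=2
Step 2 [NS]: N:car2-GO,E:wait,S:empty,W:wait | queues: N=0 E=0 S=0 W=2
Step 3 [NS]: N:empty,E:wait,S:empty,W:wait | queues: N=0 E=0 S=0 W=2
Step 4 [EW]: N:wait,E:empty,S:wait,W:car3-GO | queues: N=0 E=0 S=0 W=1
Step 5 [EW]: N:wait,E:empty,S:wait,W:car5-GO | queues: N=0 E=0 S=0 W=0
Car 3 crosses at step 4

4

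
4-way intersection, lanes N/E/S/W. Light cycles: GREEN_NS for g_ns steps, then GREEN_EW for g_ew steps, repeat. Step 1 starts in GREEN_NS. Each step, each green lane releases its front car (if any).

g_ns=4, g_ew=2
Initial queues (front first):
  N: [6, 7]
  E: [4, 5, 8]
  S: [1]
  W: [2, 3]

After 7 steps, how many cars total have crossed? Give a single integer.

Step 1 [NS]: N:car6-GO,E:wait,S:car1-GO,W:wait | queues: N=1 E=3 S=0 W=2
Step 2 [NS]: N:car7-GO,E:wait,S:empty,W:wait | queues: N=0 E=3 S=0 W=2
Step 3 [NS]: N:empty,E:wait,S:empty,W:wait | queues: N=0 E=3 S=0 W=2
Step 4 [NS]: N:empty,E:wait,S:empty,W:wait | queues: N=0 E=3 S=0 W=2
Step 5 [EW]: N:wait,E:car4-GO,S:wait,W:car2-GO | queues: N=0 E=2 S=0 W=1
Step 6 [EW]: N:wait,E:car5-GO,S:wait,W:car3-GO | queues: N=0 E=1 S=0 W=0
Step 7 [NS]: N:empty,E:wait,S:empty,W:wait | queues: N=0 E=1 S=0 W=0
Cars crossed by step 7: 7

Answer: 7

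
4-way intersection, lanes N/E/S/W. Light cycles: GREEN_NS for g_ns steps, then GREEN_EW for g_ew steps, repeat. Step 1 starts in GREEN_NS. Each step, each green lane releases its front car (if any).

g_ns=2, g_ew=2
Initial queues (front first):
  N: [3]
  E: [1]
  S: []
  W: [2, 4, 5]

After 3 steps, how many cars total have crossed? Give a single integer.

Step 1 [NS]: N:car3-GO,E:wait,S:empty,W:wait | queues: N=0 E=1 S=0 W=3
Step 2 [NS]: N:empty,E:wait,S:empty,W:wait | queues: N=0 E=1 S=0 W=3
Step 3 [EW]: N:wait,E:car1-GO,S:wait,W:car2-GO | queues: N=0 E=0 S=0 W=2
Cars crossed by step 3: 3

Answer: 3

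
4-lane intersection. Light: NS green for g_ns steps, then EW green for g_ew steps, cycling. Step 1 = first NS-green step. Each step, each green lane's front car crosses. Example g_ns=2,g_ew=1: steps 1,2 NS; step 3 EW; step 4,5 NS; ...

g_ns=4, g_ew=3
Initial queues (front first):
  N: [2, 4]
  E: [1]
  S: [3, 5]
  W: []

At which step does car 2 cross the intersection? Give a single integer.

Step 1 [NS]: N:car2-GO,E:wait,S:car3-GO,W:wait | queues: N=1 E=1 S=1 W=0
Step 2 [NS]: N:car4-GO,E:wait,S:car5-GO,W:wait | queues: N=0 E=1 S=0 W=0
Step 3 [NS]: N:empty,E:wait,S:empty,W:wait | queues: N=0 E=1 S=0 W=0
Step 4 [NS]: N:empty,E:wait,S:empty,W:wait | queues: N=0 E=1 S=0 W=0
Step 5 [EW]: N:wait,E:car1-GO,S:wait,W:empty | queues: N=0 E=0 S=0 W=0
Car 2 crosses at step 1

1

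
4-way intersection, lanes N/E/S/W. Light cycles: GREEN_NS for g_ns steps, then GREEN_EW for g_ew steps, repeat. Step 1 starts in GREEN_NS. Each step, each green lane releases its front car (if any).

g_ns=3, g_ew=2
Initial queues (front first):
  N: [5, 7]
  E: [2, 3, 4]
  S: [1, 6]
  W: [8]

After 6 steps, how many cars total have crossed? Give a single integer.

Answer: 7

Derivation:
Step 1 [NS]: N:car5-GO,E:wait,S:car1-GO,W:wait | queues: N=1 E=3 S=1 W=1
Step 2 [NS]: N:car7-GO,E:wait,S:car6-GO,W:wait | queues: N=0 E=3 S=0 W=1
Step 3 [NS]: N:empty,E:wait,S:empty,W:wait | queues: N=0 E=3 S=0 W=1
Step 4 [EW]: N:wait,E:car2-GO,S:wait,W:car8-GO | queues: N=0 E=2 S=0 W=0
Step 5 [EW]: N:wait,E:car3-GO,S:wait,W:empty | queues: N=0 E=1 S=0 W=0
Step 6 [NS]: N:empty,E:wait,S:empty,W:wait | queues: N=0 E=1 S=0 W=0
Cars crossed by step 6: 7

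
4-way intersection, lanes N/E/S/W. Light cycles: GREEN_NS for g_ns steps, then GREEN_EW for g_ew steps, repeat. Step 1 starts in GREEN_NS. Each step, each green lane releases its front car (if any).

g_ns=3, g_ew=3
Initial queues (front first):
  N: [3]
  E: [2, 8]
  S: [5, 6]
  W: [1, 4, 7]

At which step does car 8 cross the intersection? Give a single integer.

Step 1 [NS]: N:car3-GO,E:wait,S:car5-GO,W:wait | queues: N=0 E=2 S=1 W=3
Step 2 [NS]: N:empty,E:wait,S:car6-GO,W:wait | queues: N=0 E=2 S=0 W=3
Step 3 [NS]: N:empty,E:wait,S:empty,W:wait | queues: N=0 E=2 S=0 W=3
Step 4 [EW]: N:wait,E:car2-GO,S:wait,W:car1-GO | queues: N=0 E=1 S=0 W=2
Step 5 [EW]: N:wait,E:car8-GO,S:wait,W:car4-GO | queues: N=0 E=0 S=0 W=1
Step 6 [EW]: N:wait,E:empty,S:wait,W:car7-GO | queues: N=0 E=0 S=0 W=0
Car 8 crosses at step 5

5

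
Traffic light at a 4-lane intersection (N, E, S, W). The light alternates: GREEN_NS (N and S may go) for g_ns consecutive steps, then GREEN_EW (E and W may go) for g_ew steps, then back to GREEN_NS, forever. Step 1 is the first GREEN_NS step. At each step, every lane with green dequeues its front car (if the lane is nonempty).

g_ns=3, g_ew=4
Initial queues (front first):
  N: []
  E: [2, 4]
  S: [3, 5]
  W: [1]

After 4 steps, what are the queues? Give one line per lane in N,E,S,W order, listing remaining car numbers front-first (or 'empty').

Step 1 [NS]: N:empty,E:wait,S:car3-GO,W:wait | queues: N=0 E=2 S=1 W=1
Step 2 [NS]: N:empty,E:wait,S:car5-GO,W:wait | queues: N=0 E=2 S=0 W=1
Step 3 [NS]: N:empty,E:wait,S:empty,W:wait | queues: N=0 E=2 S=0 W=1
Step 4 [EW]: N:wait,E:car2-GO,S:wait,W:car1-GO | queues: N=0 E=1 S=0 W=0

N: empty
E: 4
S: empty
W: empty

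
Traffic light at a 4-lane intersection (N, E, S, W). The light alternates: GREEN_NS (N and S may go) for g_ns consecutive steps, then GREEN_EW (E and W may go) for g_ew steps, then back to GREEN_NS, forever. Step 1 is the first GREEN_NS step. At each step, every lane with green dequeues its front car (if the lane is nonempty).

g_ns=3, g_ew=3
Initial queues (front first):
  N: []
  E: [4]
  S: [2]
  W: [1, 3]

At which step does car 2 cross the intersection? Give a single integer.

Step 1 [NS]: N:empty,E:wait,S:car2-GO,W:wait | queues: N=0 E=1 S=0 W=2
Step 2 [NS]: N:empty,E:wait,S:empty,W:wait | queues: N=0 E=1 S=0 W=2
Step 3 [NS]: N:empty,E:wait,S:empty,W:wait | queues: N=0 E=1 S=0 W=2
Step 4 [EW]: N:wait,E:car4-GO,S:wait,W:car1-GO | queues: N=0 E=0 S=0 W=1
Step 5 [EW]: N:wait,E:empty,S:wait,W:car3-GO | queues: N=0 E=0 S=0 W=0
Car 2 crosses at step 1

1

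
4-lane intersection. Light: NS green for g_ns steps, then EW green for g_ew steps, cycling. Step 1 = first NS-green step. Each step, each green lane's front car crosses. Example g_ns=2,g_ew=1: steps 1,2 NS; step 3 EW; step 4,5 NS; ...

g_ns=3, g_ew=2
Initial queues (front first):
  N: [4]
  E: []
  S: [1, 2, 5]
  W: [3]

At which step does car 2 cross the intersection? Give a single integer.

Step 1 [NS]: N:car4-GO,E:wait,S:car1-GO,W:wait | queues: N=0 E=0 S=2 W=1
Step 2 [NS]: N:empty,E:wait,S:car2-GO,W:wait | queues: N=0 E=0 S=1 W=1
Step 3 [NS]: N:empty,E:wait,S:car5-GO,W:wait | queues: N=0 E=0 S=0 W=1
Step 4 [EW]: N:wait,E:empty,S:wait,W:car3-GO | queues: N=0 E=0 S=0 W=0
Car 2 crosses at step 2

2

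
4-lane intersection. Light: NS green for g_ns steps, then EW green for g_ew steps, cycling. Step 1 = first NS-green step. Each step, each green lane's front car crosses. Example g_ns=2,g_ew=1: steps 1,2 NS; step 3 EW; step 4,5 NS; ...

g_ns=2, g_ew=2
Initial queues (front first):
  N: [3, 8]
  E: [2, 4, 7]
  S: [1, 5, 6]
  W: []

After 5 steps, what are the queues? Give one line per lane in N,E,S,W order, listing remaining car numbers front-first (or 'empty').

Step 1 [NS]: N:car3-GO,E:wait,S:car1-GO,W:wait | queues: N=1 E=3 S=2 W=0
Step 2 [NS]: N:car8-GO,E:wait,S:car5-GO,W:wait | queues: N=0 E=3 S=1 W=0
Step 3 [EW]: N:wait,E:car2-GO,S:wait,W:empty | queues: N=0 E=2 S=1 W=0
Step 4 [EW]: N:wait,E:car4-GO,S:wait,W:empty | queues: N=0 E=1 S=1 W=0
Step 5 [NS]: N:empty,E:wait,S:car6-GO,W:wait | queues: N=0 E=1 S=0 W=0

N: empty
E: 7
S: empty
W: empty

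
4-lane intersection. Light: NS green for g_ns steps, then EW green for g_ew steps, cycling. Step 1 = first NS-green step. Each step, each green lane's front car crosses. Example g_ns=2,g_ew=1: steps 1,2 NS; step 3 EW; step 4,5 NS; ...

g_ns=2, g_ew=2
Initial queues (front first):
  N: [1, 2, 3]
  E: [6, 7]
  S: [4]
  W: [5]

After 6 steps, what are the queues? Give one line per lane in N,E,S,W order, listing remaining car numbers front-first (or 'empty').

Step 1 [NS]: N:car1-GO,E:wait,S:car4-GO,W:wait | queues: N=2 E=2 S=0 W=1
Step 2 [NS]: N:car2-GO,E:wait,S:empty,W:wait | queues: N=1 E=2 S=0 W=1
Step 3 [EW]: N:wait,E:car6-GO,S:wait,W:car5-GO | queues: N=1 E=1 S=0 W=0
Step 4 [EW]: N:wait,E:car7-GO,S:wait,W:empty | queues: N=1 E=0 S=0 W=0
Step 5 [NS]: N:car3-GO,E:wait,S:empty,W:wait | queues: N=0 E=0 S=0 W=0

N: empty
E: empty
S: empty
W: empty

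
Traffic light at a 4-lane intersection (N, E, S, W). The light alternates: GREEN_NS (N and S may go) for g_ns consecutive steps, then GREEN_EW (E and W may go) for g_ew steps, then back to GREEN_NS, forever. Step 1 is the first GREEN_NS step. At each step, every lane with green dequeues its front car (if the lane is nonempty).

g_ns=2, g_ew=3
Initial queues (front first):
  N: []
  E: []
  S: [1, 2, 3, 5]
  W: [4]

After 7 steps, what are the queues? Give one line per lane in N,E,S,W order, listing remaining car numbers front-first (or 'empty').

Step 1 [NS]: N:empty,E:wait,S:car1-GO,W:wait | queues: N=0 E=0 S=3 W=1
Step 2 [NS]: N:empty,E:wait,S:car2-GO,W:wait | queues: N=0 E=0 S=2 W=1
Step 3 [EW]: N:wait,E:empty,S:wait,W:car4-GO | queues: N=0 E=0 S=2 W=0
Step 4 [EW]: N:wait,E:empty,S:wait,W:empty | queues: N=0 E=0 S=2 W=0
Step 5 [EW]: N:wait,E:empty,S:wait,W:empty | queues: N=0 E=0 S=2 W=0
Step 6 [NS]: N:empty,E:wait,S:car3-GO,W:wait | queues: N=0 E=0 S=1 W=0
Step 7 [NS]: N:empty,E:wait,S:car5-GO,W:wait | queues: N=0 E=0 S=0 W=0

N: empty
E: empty
S: empty
W: empty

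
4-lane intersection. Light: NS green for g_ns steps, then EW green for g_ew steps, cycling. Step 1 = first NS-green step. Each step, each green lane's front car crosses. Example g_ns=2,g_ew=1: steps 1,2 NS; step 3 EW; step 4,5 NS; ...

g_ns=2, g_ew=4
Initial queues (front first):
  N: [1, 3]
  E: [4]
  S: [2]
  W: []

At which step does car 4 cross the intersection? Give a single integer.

Step 1 [NS]: N:car1-GO,E:wait,S:car2-GO,W:wait | queues: N=1 E=1 S=0 W=0
Step 2 [NS]: N:car3-GO,E:wait,S:empty,W:wait | queues: N=0 E=1 S=0 W=0
Step 3 [EW]: N:wait,E:car4-GO,S:wait,W:empty | queues: N=0 E=0 S=0 W=0
Car 4 crosses at step 3

3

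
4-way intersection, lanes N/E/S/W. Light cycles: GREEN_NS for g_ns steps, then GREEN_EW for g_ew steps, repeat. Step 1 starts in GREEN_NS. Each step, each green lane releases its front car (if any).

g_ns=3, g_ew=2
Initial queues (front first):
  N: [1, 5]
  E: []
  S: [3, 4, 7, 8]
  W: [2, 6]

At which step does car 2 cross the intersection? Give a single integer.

Step 1 [NS]: N:car1-GO,E:wait,S:car3-GO,W:wait | queues: N=1 E=0 S=3 W=2
Step 2 [NS]: N:car5-GO,E:wait,S:car4-GO,W:wait | queues: N=0 E=0 S=2 W=2
Step 3 [NS]: N:empty,E:wait,S:car7-GO,W:wait | queues: N=0 E=0 S=1 W=2
Step 4 [EW]: N:wait,E:empty,S:wait,W:car2-GO | queues: N=0 E=0 S=1 W=1
Step 5 [EW]: N:wait,E:empty,S:wait,W:car6-GO | queues: N=0 E=0 S=1 W=0
Step 6 [NS]: N:empty,E:wait,S:car8-GO,W:wait | queues: N=0 E=0 S=0 W=0
Car 2 crosses at step 4

4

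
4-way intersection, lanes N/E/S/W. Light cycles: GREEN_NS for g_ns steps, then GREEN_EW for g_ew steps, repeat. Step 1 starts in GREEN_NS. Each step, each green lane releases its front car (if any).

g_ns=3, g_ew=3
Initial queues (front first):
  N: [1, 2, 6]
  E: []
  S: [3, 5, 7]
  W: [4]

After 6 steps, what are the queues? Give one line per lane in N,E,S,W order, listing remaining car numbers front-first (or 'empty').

Step 1 [NS]: N:car1-GO,E:wait,S:car3-GO,W:wait | queues: N=2 E=0 S=2 W=1
Step 2 [NS]: N:car2-GO,E:wait,S:car5-GO,W:wait | queues: N=1 E=0 S=1 W=1
Step 3 [NS]: N:car6-GO,E:wait,S:car7-GO,W:wait | queues: N=0 E=0 S=0 W=1
Step 4 [EW]: N:wait,E:empty,S:wait,W:car4-GO | queues: N=0 E=0 S=0 W=0

N: empty
E: empty
S: empty
W: empty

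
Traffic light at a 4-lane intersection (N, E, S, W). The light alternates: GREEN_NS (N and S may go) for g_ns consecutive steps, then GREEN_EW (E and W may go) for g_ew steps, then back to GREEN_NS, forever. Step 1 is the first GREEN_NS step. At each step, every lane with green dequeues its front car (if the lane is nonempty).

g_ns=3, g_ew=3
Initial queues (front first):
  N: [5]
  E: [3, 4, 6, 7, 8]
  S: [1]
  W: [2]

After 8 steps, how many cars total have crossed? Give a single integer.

Answer: 6

Derivation:
Step 1 [NS]: N:car5-GO,E:wait,S:car1-GO,W:wait | queues: N=0 E=5 S=0 W=1
Step 2 [NS]: N:empty,E:wait,S:empty,W:wait | queues: N=0 E=5 S=0 W=1
Step 3 [NS]: N:empty,E:wait,S:empty,W:wait | queues: N=0 E=5 S=0 W=1
Step 4 [EW]: N:wait,E:car3-GO,S:wait,W:car2-GO | queues: N=0 E=4 S=0 W=0
Step 5 [EW]: N:wait,E:car4-GO,S:wait,W:empty | queues: N=0 E=3 S=0 W=0
Step 6 [EW]: N:wait,E:car6-GO,S:wait,W:empty | queues: N=0 E=2 S=0 W=0
Step 7 [NS]: N:empty,E:wait,S:empty,W:wait | queues: N=0 E=2 S=0 W=0
Step 8 [NS]: N:empty,E:wait,S:empty,W:wait | queues: N=0 E=2 S=0 W=0
Cars crossed by step 8: 6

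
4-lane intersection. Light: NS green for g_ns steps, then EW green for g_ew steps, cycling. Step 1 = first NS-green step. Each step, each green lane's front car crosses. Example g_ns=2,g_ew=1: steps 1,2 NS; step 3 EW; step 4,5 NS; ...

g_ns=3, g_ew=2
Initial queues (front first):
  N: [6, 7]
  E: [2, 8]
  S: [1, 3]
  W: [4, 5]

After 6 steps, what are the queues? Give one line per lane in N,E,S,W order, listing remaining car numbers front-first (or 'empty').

Step 1 [NS]: N:car6-GO,E:wait,S:car1-GO,W:wait | queues: N=1 E=2 S=1 W=2
Step 2 [NS]: N:car7-GO,E:wait,S:car3-GO,W:wait | queues: N=0 E=2 S=0 W=2
Step 3 [NS]: N:empty,E:wait,S:empty,W:wait | queues: N=0 E=2 S=0 W=2
Step 4 [EW]: N:wait,E:car2-GO,S:wait,W:car4-GO | queues: N=0 E=1 S=0 W=1
Step 5 [EW]: N:wait,E:car8-GO,S:wait,W:car5-GO | queues: N=0 E=0 S=0 W=0

N: empty
E: empty
S: empty
W: empty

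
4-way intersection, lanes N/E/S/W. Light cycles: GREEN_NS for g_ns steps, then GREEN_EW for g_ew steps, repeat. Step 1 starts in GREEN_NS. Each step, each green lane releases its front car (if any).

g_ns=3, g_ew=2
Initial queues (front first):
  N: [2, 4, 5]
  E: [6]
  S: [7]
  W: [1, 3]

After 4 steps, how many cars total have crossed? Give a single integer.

Answer: 6

Derivation:
Step 1 [NS]: N:car2-GO,E:wait,S:car7-GO,W:wait | queues: N=2 E=1 S=0 W=2
Step 2 [NS]: N:car4-GO,E:wait,S:empty,W:wait | queues: N=1 E=1 S=0 W=2
Step 3 [NS]: N:car5-GO,E:wait,S:empty,W:wait | queues: N=0 E=1 S=0 W=2
Step 4 [EW]: N:wait,E:car6-GO,S:wait,W:car1-GO | queues: N=0 E=0 S=0 W=1
Cars crossed by step 4: 6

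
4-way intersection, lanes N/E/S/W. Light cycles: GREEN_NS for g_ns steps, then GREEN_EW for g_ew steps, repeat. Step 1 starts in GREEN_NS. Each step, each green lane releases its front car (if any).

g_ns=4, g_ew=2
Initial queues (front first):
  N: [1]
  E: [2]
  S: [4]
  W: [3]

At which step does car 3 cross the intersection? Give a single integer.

Step 1 [NS]: N:car1-GO,E:wait,S:car4-GO,W:wait | queues: N=0 E=1 S=0 W=1
Step 2 [NS]: N:empty,E:wait,S:empty,W:wait | queues: N=0 E=1 S=0 W=1
Step 3 [NS]: N:empty,E:wait,S:empty,W:wait | queues: N=0 E=1 S=0 W=1
Step 4 [NS]: N:empty,E:wait,S:empty,W:wait | queues: N=0 E=1 S=0 W=1
Step 5 [EW]: N:wait,E:car2-GO,S:wait,W:car3-GO | queues: N=0 E=0 S=0 W=0
Car 3 crosses at step 5

5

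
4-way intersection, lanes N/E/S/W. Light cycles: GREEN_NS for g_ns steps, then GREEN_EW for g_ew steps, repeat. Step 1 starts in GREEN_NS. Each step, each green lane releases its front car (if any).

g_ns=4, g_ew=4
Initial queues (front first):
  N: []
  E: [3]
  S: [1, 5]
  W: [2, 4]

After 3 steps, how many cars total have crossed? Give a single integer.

Answer: 2

Derivation:
Step 1 [NS]: N:empty,E:wait,S:car1-GO,W:wait | queues: N=0 E=1 S=1 W=2
Step 2 [NS]: N:empty,E:wait,S:car5-GO,W:wait | queues: N=0 E=1 S=0 W=2
Step 3 [NS]: N:empty,E:wait,S:empty,W:wait | queues: N=0 E=1 S=0 W=2
Cars crossed by step 3: 2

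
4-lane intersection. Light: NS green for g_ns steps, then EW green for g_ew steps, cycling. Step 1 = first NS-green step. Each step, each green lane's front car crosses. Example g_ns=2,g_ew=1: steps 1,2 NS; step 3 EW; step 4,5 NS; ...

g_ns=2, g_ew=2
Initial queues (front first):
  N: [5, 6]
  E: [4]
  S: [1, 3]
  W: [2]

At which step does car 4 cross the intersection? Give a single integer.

Step 1 [NS]: N:car5-GO,E:wait,S:car1-GO,W:wait | queues: N=1 E=1 S=1 W=1
Step 2 [NS]: N:car6-GO,E:wait,S:car3-GO,W:wait | queues: N=0 E=1 S=0 W=1
Step 3 [EW]: N:wait,E:car4-GO,S:wait,W:car2-GO | queues: N=0 E=0 S=0 W=0
Car 4 crosses at step 3

3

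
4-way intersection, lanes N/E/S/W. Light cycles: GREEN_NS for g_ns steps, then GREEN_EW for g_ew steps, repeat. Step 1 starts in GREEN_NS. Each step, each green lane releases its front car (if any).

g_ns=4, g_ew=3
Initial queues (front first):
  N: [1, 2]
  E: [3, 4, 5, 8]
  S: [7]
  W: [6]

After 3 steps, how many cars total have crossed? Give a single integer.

Step 1 [NS]: N:car1-GO,E:wait,S:car7-GO,W:wait | queues: N=1 E=4 S=0 W=1
Step 2 [NS]: N:car2-GO,E:wait,S:empty,W:wait | queues: N=0 E=4 S=0 W=1
Step 3 [NS]: N:empty,E:wait,S:empty,W:wait | queues: N=0 E=4 S=0 W=1
Cars crossed by step 3: 3

Answer: 3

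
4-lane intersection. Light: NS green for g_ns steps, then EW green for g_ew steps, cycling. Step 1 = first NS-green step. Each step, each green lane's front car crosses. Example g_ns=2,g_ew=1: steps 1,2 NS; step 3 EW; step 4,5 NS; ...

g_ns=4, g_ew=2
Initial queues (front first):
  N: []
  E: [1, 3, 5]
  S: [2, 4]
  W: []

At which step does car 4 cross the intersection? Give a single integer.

Step 1 [NS]: N:empty,E:wait,S:car2-GO,W:wait | queues: N=0 E=3 S=1 W=0
Step 2 [NS]: N:empty,E:wait,S:car4-GO,W:wait | queues: N=0 E=3 S=0 W=0
Step 3 [NS]: N:empty,E:wait,S:empty,W:wait | queues: N=0 E=3 S=0 W=0
Step 4 [NS]: N:empty,E:wait,S:empty,W:wait | queues: N=0 E=3 S=0 W=0
Step 5 [EW]: N:wait,E:car1-GO,S:wait,W:empty | queues: N=0 E=2 S=0 W=0
Step 6 [EW]: N:wait,E:car3-GO,S:wait,W:empty | queues: N=0 E=1 S=0 W=0
Step 7 [NS]: N:empty,E:wait,S:empty,W:wait | queues: N=0 E=1 S=0 W=0
Step 8 [NS]: N:empty,E:wait,S:empty,W:wait | queues: N=0 E=1 S=0 W=0
Step 9 [NS]: N:empty,E:wait,S:empty,W:wait | queues: N=0 E=1 S=0 W=0
Step 10 [NS]: N:empty,E:wait,S:empty,W:wait | queues: N=0 E=1 S=0 W=0
Step 11 [EW]: N:wait,E:car5-GO,S:wait,W:empty | queues: N=0 E=0 S=0 W=0
Car 4 crosses at step 2

2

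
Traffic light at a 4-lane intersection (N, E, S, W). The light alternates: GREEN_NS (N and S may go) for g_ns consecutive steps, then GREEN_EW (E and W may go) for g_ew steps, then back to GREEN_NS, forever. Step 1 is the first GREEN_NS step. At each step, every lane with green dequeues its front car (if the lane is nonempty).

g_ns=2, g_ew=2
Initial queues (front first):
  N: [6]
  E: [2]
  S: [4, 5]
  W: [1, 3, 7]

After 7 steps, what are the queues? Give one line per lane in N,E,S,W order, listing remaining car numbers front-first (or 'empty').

Step 1 [NS]: N:car6-GO,E:wait,S:car4-GO,W:wait | queues: N=0 E=1 S=1 W=3
Step 2 [NS]: N:empty,E:wait,S:car5-GO,W:wait | queues: N=0 E=1 S=0 W=3
Step 3 [EW]: N:wait,E:car2-GO,S:wait,W:car1-GO | queues: N=0 E=0 S=0 W=2
Step 4 [EW]: N:wait,E:empty,S:wait,W:car3-GO | queues: N=0 E=0 S=0 W=1
Step 5 [NS]: N:empty,E:wait,S:empty,W:wait | queues: N=0 E=0 S=0 W=1
Step 6 [NS]: N:empty,E:wait,S:empty,W:wait | queues: N=0 E=0 S=0 W=1
Step 7 [EW]: N:wait,E:empty,S:wait,W:car7-GO | queues: N=0 E=0 S=0 W=0

N: empty
E: empty
S: empty
W: empty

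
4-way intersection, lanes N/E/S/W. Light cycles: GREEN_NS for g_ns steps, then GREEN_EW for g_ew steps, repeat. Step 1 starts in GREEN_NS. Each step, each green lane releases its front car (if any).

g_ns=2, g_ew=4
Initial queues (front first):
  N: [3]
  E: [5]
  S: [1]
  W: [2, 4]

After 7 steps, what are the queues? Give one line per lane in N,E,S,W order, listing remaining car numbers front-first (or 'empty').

Step 1 [NS]: N:car3-GO,E:wait,S:car1-GO,W:wait | queues: N=0 E=1 S=0 W=2
Step 2 [NS]: N:empty,E:wait,S:empty,W:wait | queues: N=0 E=1 S=0 W=2
Step 3 [EW]: N:wait,E:car5-GO,S:wait,W:car2-GO | queues: N=0 E=0 S=0 W=1
Step 4 [EW]: N:wait,E:empty,S:wait,W:car4-GO | queues: N=0 E=0 S=0 W=0

N: empty
E: empty
S: empty
W: empty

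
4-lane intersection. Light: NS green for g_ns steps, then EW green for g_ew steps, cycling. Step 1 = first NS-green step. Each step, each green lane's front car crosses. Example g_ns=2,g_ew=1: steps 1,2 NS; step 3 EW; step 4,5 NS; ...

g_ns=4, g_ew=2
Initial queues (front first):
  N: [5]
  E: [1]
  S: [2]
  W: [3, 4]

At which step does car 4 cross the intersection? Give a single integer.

Step 1 [NS]: N:car5-GO,E:wait,S:car2-GO,W:wait | queues: N=0 E=1 S=0 W=2
Step 2 [NS]: N:empty,E:wait,S:empty,W:wait | queues: N=0 E=1 S=0 W=2
Step 3 [NS]: N:empty,E:wait,S:empty,W:wait | queues: N=0 E=1 S=0 W=2
Step 4 [NS]: N:empty,E:wait,S:empty,W:wait | queues: N=0 E=1 S=0 W=2
Step 5 [EW]: N:wait,E:car1-GO,S:wait,W:car3-GO | queues: N=0 E=0 S=0 W=1
Step 6 [EW]: N:wait,E:empty,S:wait,W:car4-GO | queues: N=0 E=0 S=0 W=0
Car 4 crosses at step 6

6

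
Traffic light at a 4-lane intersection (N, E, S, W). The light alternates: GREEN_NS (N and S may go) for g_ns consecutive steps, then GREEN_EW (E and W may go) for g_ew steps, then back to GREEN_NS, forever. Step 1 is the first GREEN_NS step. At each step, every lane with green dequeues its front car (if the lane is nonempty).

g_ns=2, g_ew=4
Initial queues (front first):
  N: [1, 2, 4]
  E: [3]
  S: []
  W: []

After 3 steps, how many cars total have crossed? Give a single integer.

Step 1 [NS]: N:car1-GO,E:wait,S:empty,W:wait | queues: N=2 E=1 S=0 W=0
Step 2 [NS]: N:car2-GO,E:wait,S:empty,W:wait | queues: N=1 E=1 S=0 W=0
Step 3 [EW]: N:wait,E:car3-GO,S:wait,W:empty | queues: N=1 E=0 S=0 W=0
Cars crossed by step 3: 3

Answer: 3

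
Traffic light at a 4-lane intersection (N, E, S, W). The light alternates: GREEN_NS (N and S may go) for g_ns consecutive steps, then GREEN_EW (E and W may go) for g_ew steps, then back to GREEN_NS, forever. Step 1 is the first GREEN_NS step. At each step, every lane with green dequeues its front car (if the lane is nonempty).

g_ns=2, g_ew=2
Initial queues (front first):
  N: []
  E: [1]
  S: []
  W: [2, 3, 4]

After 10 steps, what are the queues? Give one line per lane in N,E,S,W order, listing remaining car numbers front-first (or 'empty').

Step 1 [NS]: N:empty,E:wait,S:empty,W:wait | queues: N=0 E=1 S=0 W=3
Step 2 [NS]: N:empty,E:wait,S:empty,W:wait | queues: N=0 E=1 S=0 W=3
Step 3 [EW]: N:wait,E:car1-GO,S:wait,W:car2-GO | queues: N=0 E=0 S=0 W=2
Step 4 [EW]: N:wait,E:empty,S:wait,W:car3-GO | queues: N=0 E=0 S=0 W=1
Step 5 [NS]: N:empty,E:wait,S:empty,W:wait | queues: N=0 E=0 S=0 W=1
Step 6 [NS]: N:empty,E:wait,S:empty,W:wait | queues: N=0 E=0 S=0 W=1
Step 7 [EW]: N:wait,E:empty,S:wait,W:car4-GO | queues: N=0 E=0 S=0 W=0

N: empty
E: empty
S: empty
W: empty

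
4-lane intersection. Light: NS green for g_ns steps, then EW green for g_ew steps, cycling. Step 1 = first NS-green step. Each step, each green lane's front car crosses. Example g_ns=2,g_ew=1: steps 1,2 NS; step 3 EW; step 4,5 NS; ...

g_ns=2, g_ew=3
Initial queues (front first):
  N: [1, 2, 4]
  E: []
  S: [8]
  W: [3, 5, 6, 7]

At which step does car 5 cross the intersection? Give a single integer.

Step 1 [NS]: N:car1-GO,E:wait,S:car8-GO,W:wait | queues: N=2 E=0 S=0 W=4
Step 2 [NS]: N:car2-GO,E:wait,S:empty,W:wait | queues: N=1 E=0 S=0 W=4
Step 3 [EW]: N:wait,E:empty,S:wait,W:car3-GO | queues: N=1 E=0 S=0 W=3
Step 4 [EW]: N:wait,E:empty,S:wait,W:car5-GO | queues: N=1 E=0 S=0 W=2
Step 5 [EW]: N:wait,E:empty,S:wait,W:car6-GO | queues: N=1 E=0 S=0 W=1
Step 6 [NS]: N:car4-GO,E:wait,S:empty,W:wait | queues: N=0 E=0 S=0 W=1
Step 7 [NS]: N:empty,E:wait,S:empty,W:wait | queues: N=0 E=0 S=0 W=1
Step 8 [EW]: N:wait,E:empty,S:wait,W:car7-GO | queues: N=0 E=0 S=0 W=0
Car 5 crosses at step 4

4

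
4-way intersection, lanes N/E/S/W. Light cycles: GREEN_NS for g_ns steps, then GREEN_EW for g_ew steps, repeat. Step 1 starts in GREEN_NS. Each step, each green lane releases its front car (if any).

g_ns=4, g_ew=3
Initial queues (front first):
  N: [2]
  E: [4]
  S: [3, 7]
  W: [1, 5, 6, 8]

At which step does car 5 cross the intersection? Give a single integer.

Step 1 [NS]: N:car2-GO,E:wait,S:car3-GO,W:wait | queues: N=0 E=1 S=1 W=4
Step 2 [NS]: N:empty,E:wait,S:car7-GO,W:wait | queues: N=0 E=1 S=0 W=4
Step 3 [NS]: N:empty,E:wait,S:empty,W:wait | queues: N=0 E=1 S=0 W=4
Step 4 [NS]: N:empty,E:wait,S:empty,W:wait | queues: N=0 E=1 S=0 W=4
Step 5 [EW]: N:wait,E:car4-GO,S:wait,W:car1-GO | queues: N=0 E=0 S=0 W=3
Step 6 [EW]: N:wait,E:empty,S:wait,W:car5-GO | queues: N=0 E=0 S=0 W=2
Step 7 [EW]: N:wait,E:empty,S:wait,W:car6-GO | queues: N=0 E=0 S=0 W=1
Step 8 [NS]: N:empty,E:wait,S:empty,W:wait | queues: N=0 E=0 S=0 W=1
Step 9 [NS]: N:empty,E:wait,S:empty,W:wait | queues: N=0 E=0 S=0 W=1
Step 10 [NS]: N:empty,E:wait,S:empty,W:wait | queues: N=0 E=0 S=0 W=1
Step 11 [NS]: N:empty,E:wait,S:empty,W:wait | queues: N=0 E=0 S=0 W=1
Step 12 [EW]: N:wait,E:empty,S:wait,W:car8-GO | queues: N=0 E=0 S=0 W=0
Car 5 crosses at step 6

6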